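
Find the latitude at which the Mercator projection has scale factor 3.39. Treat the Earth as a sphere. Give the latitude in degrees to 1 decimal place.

72.8°

Mercator scale is k = sec φ = 1/cos φ.
1/cos φ = 3.39  ⇒  cos φ = 0.2950  ⇒  φ = arccos(0.2950) ≈ 72.8°.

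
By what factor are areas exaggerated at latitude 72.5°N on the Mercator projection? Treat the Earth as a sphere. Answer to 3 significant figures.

11.1

For Mercator, h = k = sec φ (a conformal cylindrical projection has a single point scale, 1/cos φ).
Areal scale = k² = sec²φ = 1/cos²(72.5°) = 1/0.3007² = 11.06.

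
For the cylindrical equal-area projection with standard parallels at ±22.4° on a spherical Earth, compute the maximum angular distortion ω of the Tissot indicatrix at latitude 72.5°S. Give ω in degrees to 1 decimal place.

107.9°

Cylindrical equal-area (φ₀ = 22.4°): h = cos φ / cos 22.4° along meridians, k = cos 22.4° / cos φ along parallels; h·k = 1.
At 72.5°: h = 0.3252, k = 3.075; principal scales a = 3.075, b = 0.3252.
sin(ω/2) = (a − b)/(a + b) = 2.749/3.400 = 0.8087, so ω = 2 arcsin(0.8087) ≈ 107.9°.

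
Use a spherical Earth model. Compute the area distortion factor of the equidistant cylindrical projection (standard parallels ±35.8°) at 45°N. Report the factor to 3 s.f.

1.15

The equidistant cylindrical projection with φ₀ = 35.8° has h = 1 (meridians true) and k = cos φ₀ / cos φ along parallels.
Areal scale = h·k = 1 × cos φ₀ / cos φ; at 45°, h = 1.000, k = 1.147, so h·k = 1.147.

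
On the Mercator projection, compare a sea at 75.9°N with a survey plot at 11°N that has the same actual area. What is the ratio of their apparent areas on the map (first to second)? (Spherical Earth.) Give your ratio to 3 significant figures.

Mercator is conformal with k = sec φ, so areal scale = k² = sec²φ.
At 75.9°: sec²(75.9°) = 1/0.2436² = 16.85.
At 11°: sec²(11°) = 1/0.9816² = 1.038.
Ratio = 16.85/1.038 = cos²(11°)/cos²(75.9°) ≈ 16.2.

16.2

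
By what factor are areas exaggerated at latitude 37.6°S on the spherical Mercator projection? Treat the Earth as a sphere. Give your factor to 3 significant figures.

The Mercator projection is conformal; its linear scale factor is the same in every direction and equals sec φ = 1/cos φ.
Areal scale = k² = sec²φ = 1/cos²(37.6°) = 1/0.7923² = 1.593.

1.59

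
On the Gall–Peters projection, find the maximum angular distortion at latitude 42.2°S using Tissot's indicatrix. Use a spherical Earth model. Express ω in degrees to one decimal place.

The Gall–Peters projection is cylindrical equal-area with φ₀ = 45°. For cylindrical equal-area with standard parallel φ₀, h = cos φ / cos φ₀ and k = cos φ₀ / cos φ, so h·k = 1.
At 42.2°: h = 1.048, k = 0.9545; principal scales a = 1.048, b = 0.9545.
sin(ω/2) = (a − b)/(a + b) = 0.09314/2.002 = 0.04652, so ω = 2 arcsin(0.04652) ≈ 5.3°.

5.3°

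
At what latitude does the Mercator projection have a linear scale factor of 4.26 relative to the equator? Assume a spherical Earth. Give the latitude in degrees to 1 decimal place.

76.4°

Mercator scale is k = sec φ = 1/cos φ.
1/cos φ = 4.26  ⇒  cos φ = 0.2347  ⇒  φ = arccos(0.2347) ≈ 76.4°.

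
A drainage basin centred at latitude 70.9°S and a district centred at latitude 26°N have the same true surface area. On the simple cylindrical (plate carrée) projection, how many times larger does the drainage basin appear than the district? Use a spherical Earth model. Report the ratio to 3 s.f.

2.75

Plate carrée maps x = Rλ, y = Rφ. The meridian scale is h = 1 and the parallel scale is k = 1/cos φ = sec φ.
Areal scale at 70.9°: h·k = 1.000 × 3.056 = 3.056.
Areal scale at 26°: h·k = 1.000 × 1.113 = 1.113.
Ratio = 3.056/1.113 ≈ 2.75.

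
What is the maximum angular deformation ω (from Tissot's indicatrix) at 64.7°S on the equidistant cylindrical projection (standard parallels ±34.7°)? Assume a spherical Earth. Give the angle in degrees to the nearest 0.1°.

The equidistant cylindrical projection with φ₀ = 34.7° has h = 1 (meridians true) and k = cos φ₀ / cos φ along parallels.
At 64.7°: h = 1.000, k = 1.924; principal scales a = 1.924, b = 1.000.
sin(ω/2) = (a − b)/(a + b) = 0.9238/2.924 = 0.3160, so ω = 2 arcsin(0.3160) ≈ 36.8°.

36.8°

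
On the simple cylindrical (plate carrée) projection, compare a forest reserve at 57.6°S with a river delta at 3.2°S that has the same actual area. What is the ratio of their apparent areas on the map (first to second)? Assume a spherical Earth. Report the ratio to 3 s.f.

1.86

In the plate carrée (x = Rλ, y = Rφ), meridians are true-scale (h = 1) and parallels are stretched by k = sec φ.
Areal scale at 57.6°: h·k = 1.000 × 1.866 = 1.866.
Areal scale at 3.2°: h·k = 1.000 × 1.002 = 1.002.
Ratio = 1.866/1.002 ≈ 1.86.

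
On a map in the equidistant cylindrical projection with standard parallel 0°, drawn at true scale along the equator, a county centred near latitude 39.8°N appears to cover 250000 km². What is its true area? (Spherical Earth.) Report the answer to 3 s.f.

192000 km²

For the equirectangular projection with φ₀ = 0 (plate carrée), h = 1 along meridians and k = sec φ along parallels.
Areal scale = h·k = 1 × sec φ; at 39.8°, h = 1.000, k = 1.302, so h·k = 1.302.
True area = apparent / (areal scale) = 250000 / 1.302 ≈ 192000 km².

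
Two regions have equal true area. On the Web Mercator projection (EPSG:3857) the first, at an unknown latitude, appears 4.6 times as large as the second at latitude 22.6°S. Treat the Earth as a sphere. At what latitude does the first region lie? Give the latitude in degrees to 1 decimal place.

On Mercator, (apparent₁)/(apparent₂) = sec²φ₁ / sec²φ₂ when true areas are equal.
cos²φ₂ / cos²φ₁ = 4.6  ⇒  cos φ₁ = cos 22.6° / √4.6 = 0.9232/2.145 = 0.4304.
φ₁ = arccos(0.4304) ≈ 64.5°.

64.5°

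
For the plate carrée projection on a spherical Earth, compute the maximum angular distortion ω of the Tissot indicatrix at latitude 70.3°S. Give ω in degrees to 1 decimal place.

59.4°

In the plate carrée (x = Rλ, y = Rφ), meridians are true-scale (h = 1) and parallels are stretched by k = sec φ.
At 70.3°: h = 1.000, k = 2.967; principal scales a = 2.967, b = 1.000.
sin(ω/2) = (a − b)/(a + b) = 1.967/3.967 = 0.4958, so ω = 2 arcsin(0.4958) ≈ 59.4°.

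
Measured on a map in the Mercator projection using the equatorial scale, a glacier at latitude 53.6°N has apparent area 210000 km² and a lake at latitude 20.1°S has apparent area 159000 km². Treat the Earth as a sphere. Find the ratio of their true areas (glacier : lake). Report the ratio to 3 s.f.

Mercator's areal exaggeration is sec²φ; hence true area = (apparent area) · cos²φ.
True area of glacier: 210000 × cos²(53.6°) = 210000 × 0.3521 = 73950 km².
True area of lake: 159000 × cos²(20.1°) = 159000 × 0.8819 = 140200 km².
Ratio = 73950 / 140200 ≈ 0.527.

0.527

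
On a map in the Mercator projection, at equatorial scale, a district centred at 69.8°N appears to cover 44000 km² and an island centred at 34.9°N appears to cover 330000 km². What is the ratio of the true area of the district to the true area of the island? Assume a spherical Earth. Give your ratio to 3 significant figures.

Since Mercator area scale is 1/cos²φ, the true area equals the apparent area multiplied by cos²φ.
True area of district: 44000 × cos²(69.8°) = 44000 × 0.1192 = 5246 km².
True area of island: 330000 × cos²(34.9°) = 330000 × 0.6726 = 222000 km².
Ratio = 5246 / 222000 ≈ 0.0236.

0.0236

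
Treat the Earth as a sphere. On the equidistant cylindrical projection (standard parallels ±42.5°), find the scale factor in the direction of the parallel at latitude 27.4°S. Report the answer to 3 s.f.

0.830

With standard parallel φ₀ = 42.5°, the equirectangular projection gives x = Rλ cos φ₀, y = Rφ, so h = 1 and k = cos 42.5° / cos φ.
k = cos 42.5° / cos 27.4° = 0.7373/0.8878 = 0.8304.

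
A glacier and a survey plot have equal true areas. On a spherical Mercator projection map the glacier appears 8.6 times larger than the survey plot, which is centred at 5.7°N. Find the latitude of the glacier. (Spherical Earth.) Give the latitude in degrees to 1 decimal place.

70.2°

Mercator areal scale is sec²φ, so apparent-area ratio = sec²φ₁ / sec²φ₂ = cos²φ₂ / cos²φ₁.
cos²φ₂ / cos²φ₁ = 8.6  ⇒  cos φ₁ = cos 5.7° / √8.6 = 0.9951/2.933 = 0.3393.
φ₁ = arccos(0.3393) ≈ 70.2°.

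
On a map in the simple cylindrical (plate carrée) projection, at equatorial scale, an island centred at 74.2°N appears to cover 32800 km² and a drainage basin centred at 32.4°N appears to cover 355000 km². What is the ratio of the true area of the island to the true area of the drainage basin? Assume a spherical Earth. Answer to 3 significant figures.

Plate carrée has h = 1 and k = sec φ, giving areal scale sec φ; true area = (apparent area) · cos φ.
True area of island: 32800 × cos(74.2°) = 32800 × 0.2723 = 8931 km².
True area of drainage basin: 355000 × cos(32.4°) = 355000 × 0.8443 = 299700 km².
Ratio = 8931 / 299700 ≈ 0.0298.

0.0298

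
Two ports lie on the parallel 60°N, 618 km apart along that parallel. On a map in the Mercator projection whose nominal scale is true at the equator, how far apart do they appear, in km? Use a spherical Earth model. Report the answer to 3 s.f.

1240 km

Mercator is conformal, so the point scale is isotropic: h = k = sec φ = 1/cos φ.
Along the parallel, k = sec 60° = 1/0.5000 = 2.000.
Map distance = 618 × 2.000 ≈ 1240 km.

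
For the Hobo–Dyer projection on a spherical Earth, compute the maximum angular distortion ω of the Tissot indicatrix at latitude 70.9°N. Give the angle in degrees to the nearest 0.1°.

90.3°

Hobo–Dyer is a cylindrical equal-area projection with standard parallels at ±37.5°. For cylindrical equal-area with standard parallel φ₀, h = cos φ / cos φ₀ and k = cos φ₀ / cos φ, so h·k = 1.
At 70.9°: h = 0.4124, k = 2.425; principal scales a = 2.425, b = 0.4124.
sin(ω/2) = (a − b)/(a + b) = 2.012/2.837 = 0.7092, so ω = 2 arcsin(0.7092) ≈ 90.3°.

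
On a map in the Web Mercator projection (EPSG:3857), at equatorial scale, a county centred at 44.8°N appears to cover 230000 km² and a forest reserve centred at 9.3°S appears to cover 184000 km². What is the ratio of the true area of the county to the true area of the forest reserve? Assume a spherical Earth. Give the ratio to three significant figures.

On Mercator the areal scale is sec²φ, so true area = apparent × cos²φ.
True area of county: 230000 × cos²(44.8°) = 230000 × 0.5035 = 115800 km².
True area of forest reserve: 184000 × cos²(9.3°) = 184000 × 0.9739 = 179200 km².
Ratio = 115800 / 179200 ≈ 0.646.

0.646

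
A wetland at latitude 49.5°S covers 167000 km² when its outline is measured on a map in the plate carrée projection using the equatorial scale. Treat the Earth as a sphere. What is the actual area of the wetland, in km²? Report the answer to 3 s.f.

108000 km²

For the equirectangular projection with φ₀ = 0 (plate carrée), h = 1 along meridians and k = sec φ along parallels.
Areal scale = h·k = 1 × sec φ; at 49.5°, h = 1.000, k = 1.540, so h·k = 1.540.
True area = apparent / (areal scale) = 167000 / 1.540 ≈ 108000 km².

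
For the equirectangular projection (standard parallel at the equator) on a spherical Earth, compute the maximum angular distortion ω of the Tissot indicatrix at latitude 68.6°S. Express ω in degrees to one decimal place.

55.5°

In the plate carrée (x = Rλ, y = Rφ), meridians are true-scale (h = 1) and parallels are stretched by k = sec φ.
At 68.6°: h = 1.000, k = 2.741; principal scales a = 2.741, b = 1.000.
sin(ω/2) = (a − b)/(a + b) = 1.741/3.741 = 0.4653, so ω = 2 arcsin(0.4653) ≈ 55.5°.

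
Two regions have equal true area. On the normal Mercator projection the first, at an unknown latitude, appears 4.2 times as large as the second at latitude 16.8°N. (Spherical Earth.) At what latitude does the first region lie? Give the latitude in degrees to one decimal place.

62.2°

For equal true areas on Mercator, apparent areas scale as sec²φ, so the ratio is cos²φ₂ / cos²φ₁.
cos²φ₂ / cos²φ₁ = 4.2  ⇒  cos φ₁ = cos 16.8° / √4.2 = 0.9573/2.049 = 0.4671.
φ₁ = arccos(0.4671) ≈ 62.2°.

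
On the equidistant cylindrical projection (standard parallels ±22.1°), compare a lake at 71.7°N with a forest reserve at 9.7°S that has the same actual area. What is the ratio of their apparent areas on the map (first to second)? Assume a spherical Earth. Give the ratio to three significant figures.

3.14

With standard parallel φ₀ = 22.1°, the equirectangular projection gives x = Rλ cos φ₀, y = Rφ, so h = 1 and k = cos 22.1° / cos φ.
Areal scale at 71.7°: h·k = 1.000 × 2.951 = 2.951.
Areal scale at 9.7°: h·k = 1.000 × 0.9400 = 0.9400.
Ratio = 2.951/0.9400 ≈ 3.14.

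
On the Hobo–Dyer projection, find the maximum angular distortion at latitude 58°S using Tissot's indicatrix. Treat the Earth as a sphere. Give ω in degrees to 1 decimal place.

The Hobo–Dyer projection is cylindrical equal-area with φ₀ = 37.5°. A cylindrical equal-area projection with standard parallel φ₀ has meridian scale h = cos φ / cos φ₀ and parallel scale k = cos φ₀ / cos φ (so areas are preserved, h·k = 1).
At 58°: h = 0.6679, k = 1.497; principal scales a = 1.497, b = 0.6679.
sin(ω/2) = (a − b)/(a + b) = 0.8292/2.165 = 0.3830, so ω = 2 arcsin(0.3830) ≈ 45.0°.

45.0°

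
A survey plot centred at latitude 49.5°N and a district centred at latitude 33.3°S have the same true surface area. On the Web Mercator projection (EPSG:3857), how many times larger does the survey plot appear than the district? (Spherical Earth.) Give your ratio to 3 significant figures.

Mercator areal scale is sec²φ.
At 49.5°: sec²(49.5°) = 1/0.6494² = 2.371.
At 33.3°: sec²(33.3°) = 1/0.8358² = 1.431.
Ratio = 2.371/1.431 = cos²(33.3°)/cos²(49.5°) ≈ 1.66.

1.66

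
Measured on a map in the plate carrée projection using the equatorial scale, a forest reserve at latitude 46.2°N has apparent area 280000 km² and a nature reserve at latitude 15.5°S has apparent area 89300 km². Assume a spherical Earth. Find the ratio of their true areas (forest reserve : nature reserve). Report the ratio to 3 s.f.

On the plate carrée, areal scale = h·k = 1 × sec φ, so true area = apparent × cos φ.
True area of forest reserve: 280000 × cos(46.2°) = 280000 × 0.6921 = 193800 km².
True area of nature reserve: 89300 × cos(15.5°) = 89300 × 0.9636 = 86050 km².
Ratio = 193800 / 86050 ≈ 2.25.

2.25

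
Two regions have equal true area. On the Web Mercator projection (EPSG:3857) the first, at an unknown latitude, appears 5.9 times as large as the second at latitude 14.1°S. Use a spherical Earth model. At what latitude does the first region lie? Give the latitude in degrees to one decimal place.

66.5°

For equal true areas on Mercator, apparent areas scale as sec²φ, so the ratio is cos²φ₂ / cos²φ₁.
cos²φ₂ / cos²φ₁ = 5.9  ⇒  cos φ₁ = cos 14.1° / √5.9 = 0.9699/2.429 = 0.3993.
φ₁ = arccos(0.3993) ≈ 66.5°.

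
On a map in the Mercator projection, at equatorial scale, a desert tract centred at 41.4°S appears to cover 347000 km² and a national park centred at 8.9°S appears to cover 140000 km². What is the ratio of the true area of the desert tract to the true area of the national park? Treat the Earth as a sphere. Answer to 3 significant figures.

On Mercator the areal scale is sec²φ, so true area = apparent × cos²φ.
True area of desert tract: 347000 × cos²(41.4°) = 347000 × 0.5627 = 195200 km².
True area of national park: 140000 × cos²(8.9°) = 140000 × 0.9761 = 136600 km².
Ratio = 195200 / 136600 ≈ 1.43.

1.43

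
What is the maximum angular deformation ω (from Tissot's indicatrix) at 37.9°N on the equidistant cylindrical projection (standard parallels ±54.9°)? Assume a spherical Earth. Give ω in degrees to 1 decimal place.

18.1°

With standard parallel φ₀ = 54.9°, the equirectangular projection gives x = Rλ cos φ₀, y = Rφ, so h = 1 and k = cos 54.9° / cos φ.
At 37.9°: h = 1.000, k = 0.7287; principal scales a = 1.000, b = 0.7287.
sin(ω/2) = (a − b)/(a + b) = 0.2713/1.729 = 0.1569, so ω = 2 arcsin(0.1569) ≈ 18.1°.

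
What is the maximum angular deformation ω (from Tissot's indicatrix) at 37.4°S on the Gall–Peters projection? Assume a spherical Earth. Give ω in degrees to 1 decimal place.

13.3°

Gall–Peters is a cylindrical equal-area projection with standard parallels at ±45°. For cylindrical equal-area with standard parallel φ₀, h = cos φ / cos φ₀ and k = cos φ₀ / cos φ, so h·k = 1.
At 37.4°: h = 1.123, k = 0.8901; principal scales a = 1.123, b = 0.8901.
sin(ω/2) = (a − b)/(a + b) = 0.2334/2.014 = 0.1159, so ω = 2 arcsin(0.1159) ≈ 13.3°.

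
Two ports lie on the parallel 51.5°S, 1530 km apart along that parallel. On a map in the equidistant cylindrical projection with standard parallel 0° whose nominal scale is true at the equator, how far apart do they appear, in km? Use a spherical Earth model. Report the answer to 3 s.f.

Plate carrée maps x = Rλ, y = Rφ. The meridian scale is h = 1 and the parallel scale is k = 1/cos φ = sec φ.
Along the parallel, k = sec 51.5° = 1/0.6225 = 1.606.
Map distance = 1530 × 1.606 ≈ 2460 km.

2460 km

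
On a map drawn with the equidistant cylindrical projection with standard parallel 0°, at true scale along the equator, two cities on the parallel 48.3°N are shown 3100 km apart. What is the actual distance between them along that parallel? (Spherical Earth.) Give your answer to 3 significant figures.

In the plate carrée (x = Rλ, y = Rφ), meridians are true-scale (h = 1) and parallels are stretched by k = sec φ.
Along the parallel at 48.3°, map distances are exaggerated by k = sec 48.3° = 1.503.
True distance = 3100 / 1.503 = 3100 × cos 48.3° ≈ 2060 km.

2060 km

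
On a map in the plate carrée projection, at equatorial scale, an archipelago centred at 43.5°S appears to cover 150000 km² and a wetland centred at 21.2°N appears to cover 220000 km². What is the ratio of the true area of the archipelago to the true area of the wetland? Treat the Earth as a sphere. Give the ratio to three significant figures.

On the plate carrée, areal scale = h·k = 1 × sec φ, so true area = apparent × cos φ.
True area of archipelago: 150000 × cos(43.5°) = 150000 × 0.7254 = 108800 km².
True area of wetland: 220000 × cos(21.2°) = 220000 × 0.9323 = 205100 km².
Ratio = 108800 / 205100 ≈ 0.530.

0.530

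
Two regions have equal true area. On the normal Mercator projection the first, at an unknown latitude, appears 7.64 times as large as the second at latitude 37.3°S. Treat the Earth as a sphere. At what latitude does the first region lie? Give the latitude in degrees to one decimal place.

Mercator areal scale is sec²φ, so apparent-area ratio = sec²φ₁ / sec²φ₂ = cos²φ₂ / cos²φ₁.
cos²φ₂ / cos²φ₁ = 7.64  ⇒  cos φ₁ = cos 37.3° / √7.64 = 0.7955/2.764 = 0.2878.
φ₁ = arccos(0.2878) ≈ 73.3°.

73.3°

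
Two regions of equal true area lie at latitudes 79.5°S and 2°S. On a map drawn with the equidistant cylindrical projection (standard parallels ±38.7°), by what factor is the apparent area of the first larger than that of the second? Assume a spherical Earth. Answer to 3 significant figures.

5.48

In the equirectangular projection with standard parallel φ₀ = 38.7° (x = Rλ cos φ₀, y = Rφ), meridians are true-scale (h = 1) and the parallel scale is k = cos φ₀ / cos φ.
Areal scale at 79.5°: h·k = 1.000 × 4.283 = 4.283.
Areal scale at 2°: h·k = 1.000 × 0.7809 = 0.7809.
Ratio = 4.283/0.7809 ≈ 5.48.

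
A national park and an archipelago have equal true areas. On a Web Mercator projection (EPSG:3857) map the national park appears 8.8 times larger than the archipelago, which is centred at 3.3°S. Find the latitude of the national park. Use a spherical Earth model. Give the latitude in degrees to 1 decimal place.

For equal true areas on Mercator, apparent areas scale as sec²φ, so the ratio is cos²φ₂ / cos²φ₁.
cos²φ₂ / cos²φ₁ = 8.8  ⇒  cos φ₁ = cos 3.3° / √8.8 = 0.9983/2.966 = 0.3365.
φ₁ = arccos(0.3365) ≈ 70.3°.

70.3°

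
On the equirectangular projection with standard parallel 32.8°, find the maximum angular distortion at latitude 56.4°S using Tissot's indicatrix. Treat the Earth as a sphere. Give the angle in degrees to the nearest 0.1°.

With standard parallel φ₀ = 32.8°, the equirectangular projection gives x = Rλ cos φ₀, y = Rφ, so h = 1 and k = cos 32.8° / cos φ.
At 56.4°: h = 1.000, k = 1.519; principal scales a = 1.519, b = 1.000.
sin(ω/2) = (a − b)/(a + b) = 0.5189/2.519 = 0.2060, so ω = 2 arcsin(0.2060) ≈ 23.8°.

23.8°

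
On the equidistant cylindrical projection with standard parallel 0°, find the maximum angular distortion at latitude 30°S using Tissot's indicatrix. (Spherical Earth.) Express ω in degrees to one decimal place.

8.2°

In the plate carrée (x = Rλ, y = Rφ), meridians are true-scale (h = 1) and parallels are stretched by k = sec φ.
At 30°: h = 1.000, k = 1.155; principal scales a = 1.155, b = 1.000.
sin(ω/2) = (a − b)/(a + b) = 0.1547/2.155 = 0.07180, so ω = 2 arcsin(0.07180) ≈ 8.2°.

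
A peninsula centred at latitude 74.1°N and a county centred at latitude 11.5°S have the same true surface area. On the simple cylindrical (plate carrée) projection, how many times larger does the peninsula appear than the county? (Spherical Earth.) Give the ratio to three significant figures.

Plate carrée maps x = Rλ, y = Rφ. The meridian scale is h = 1 and the parallel scale is k = 1/cos φ = sec φ.
Areal scale at 74.1°: h·k = 1.000 × 3.650 = 3.650.
Areal scale at 11.5°: h·k = 1.000 × 1.020 = 1.020.
Ratio = 3.650/1.020 ≈ 3.58.

3.58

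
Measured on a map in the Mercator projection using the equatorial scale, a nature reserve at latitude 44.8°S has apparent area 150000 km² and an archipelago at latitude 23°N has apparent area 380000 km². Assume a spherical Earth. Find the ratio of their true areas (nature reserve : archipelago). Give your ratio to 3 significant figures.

0.235

Mercator's areal exaggeration is sec²φ; hence true area = (apparent area) · cos²φ.
True area of nature reserve: 150000 × cos²(44.8°) = 150000 × 0.5035 = 75520 km².
True area of archipelago: 380000 × cos²(23°) = 380000 × 0.8473 = 322000 km².
Ratio = 75520 / 322000 ≈ 0.235.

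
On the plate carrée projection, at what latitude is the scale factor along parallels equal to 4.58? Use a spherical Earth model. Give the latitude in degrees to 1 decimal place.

77.4°

Plate carrée: h = 1, k = sec φ along parallels.
sec φ = 4.58  ⇒  cos φ = 0.2183  ⇒  φ ≈ 77.4°.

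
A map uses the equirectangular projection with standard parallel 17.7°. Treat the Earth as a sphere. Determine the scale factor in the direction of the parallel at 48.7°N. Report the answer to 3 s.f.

In the equirectangular projection with standard parallel φ₀ = 17.7° (x = Rλ cos φ₀, y = Rφ), meridians are true-scale (h = 1) and the parallel scale is k = cos φ₀ / cos φ.
k = cos 17.7° / cos 48.7° = 0.9527/0.6600 = 1.443.

1.44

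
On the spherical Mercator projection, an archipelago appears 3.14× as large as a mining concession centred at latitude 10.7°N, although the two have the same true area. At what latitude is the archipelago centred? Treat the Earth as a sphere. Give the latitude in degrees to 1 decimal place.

56.3°

On Mercator, (apparent₁)/(apparent₂) = sec²φ₁ / sec²φ₂ when true areas are equal.
cos²φ₂ / cos²φ₁ = 3.14  ⇒  cos φ₁ = cos 10.7° / √3.14 = 0.9826/1.772 = 0.5545.
φ₁ = arccos(0.5545) ≈ 56.3°.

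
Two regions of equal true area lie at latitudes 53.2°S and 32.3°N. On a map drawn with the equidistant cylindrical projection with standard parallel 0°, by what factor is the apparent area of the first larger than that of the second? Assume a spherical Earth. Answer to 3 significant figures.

1.41

In the plate carrée (x = Rλ, y = Rφ), meridians are true-scale (h = 1) and parallels are stretched by k = sec φ.
Areal scale at 53.2°: h·k = 1.000 × 1.669 = 1.669.
Areal scale at 32.3°: h·k = 1.000 × 1.183 = 1.183.
Ratio = 1.669/1.183 ≈ 1.41.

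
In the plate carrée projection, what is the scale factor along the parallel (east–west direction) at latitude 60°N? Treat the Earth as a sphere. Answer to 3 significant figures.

In the plate carrée (x = Rλ, y = Rφ), meridians are true-scale (h = 1) and parallels are stretched by k = sec φ.
k = 1/cos 60° = 1/0.5000 = 2.000.

2.00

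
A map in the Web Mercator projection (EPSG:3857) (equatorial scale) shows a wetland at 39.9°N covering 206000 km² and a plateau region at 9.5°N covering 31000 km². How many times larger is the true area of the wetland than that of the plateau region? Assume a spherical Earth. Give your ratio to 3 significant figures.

On Mercator the areal scale is sec²φ, so true area = apparent × cos²φ.
True area of wetland: 206000 × cos²(39.9°) = 206000 × 0.5885 = 121200 km².
True area of plateau region: 31000 × cos²(9.5°) = 31000 × 0.9728 = 30160 km².
Ratio = 121200 / 30160 ≈ 4.02.

4.02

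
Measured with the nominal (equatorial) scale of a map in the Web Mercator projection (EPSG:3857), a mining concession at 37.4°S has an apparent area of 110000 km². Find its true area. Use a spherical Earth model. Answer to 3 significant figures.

The Mercator projection is conformal; its linear scale factor is the same in every direction and equals sec φ = 1/cos φ.
Areal scale = k² = sec²φ = 1/cos²(37.4°) = 1/0.7944² = 1.585.
True area = apparent / (areal scale) = 110000 / 1.585 ≈ 69400 km².

69400 km²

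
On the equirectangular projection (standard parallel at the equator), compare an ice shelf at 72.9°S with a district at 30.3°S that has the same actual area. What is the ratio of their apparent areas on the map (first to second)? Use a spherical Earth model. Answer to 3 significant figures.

For the equirectangular projection with φ₀ = 0 (plate carrée), h = 1 along meridians and k = sec φ along parallels.
Areal scale at 72.9°: h·k = 1.000 × 3.401 = 3.401.
Areal scale at 30.3°: h·k = 1.000 × 1.158 = 1.158.
Ratio = 3.401/1.158 ≈ 2.94.

2.94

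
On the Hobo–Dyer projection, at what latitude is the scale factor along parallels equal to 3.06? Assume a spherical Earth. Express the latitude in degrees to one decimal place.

75.0°

Hobo–Dyer is a cylindrical equal-area projection with standard parallels at ±37.5°. A cylindrical equal-area projection with standard parallel φ₀ has meridian scale h = cos φ / cos φ₀ and parallel scale k = cos φ₀ / cos φ (so areas are preserved, h·k = 1).
k = cos φ₀ / cos φ = 3.06  ⇒  cos φ = cos 37.5° / 3.06 = 0.2593.
φ = arccos(0.2593) ≈ 75.0°.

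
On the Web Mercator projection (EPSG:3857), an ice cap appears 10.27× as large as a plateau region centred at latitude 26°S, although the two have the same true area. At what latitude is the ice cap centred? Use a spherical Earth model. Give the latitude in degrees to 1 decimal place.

For equal true areas on Mercator, apparent areas scale as sec²φ, so the ratio is cos²φ₂ / cos²φ₁.
cos²φ₂ / cos²φ₁ = 10.27  ⇒  cos φ₁ = cos 26° / √10.27 = 0.8988/3.205 = 0.2805.
φ₁ = arccos(0.2805) ≈ 73.7°.

73.7°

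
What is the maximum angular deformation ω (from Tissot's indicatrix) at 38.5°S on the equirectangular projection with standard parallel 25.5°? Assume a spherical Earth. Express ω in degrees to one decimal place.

The equidistant cylindrical projection with φ₀ = 25.5° has h = 1 (meridians true) and k = cos φ₀ / cos φ along parallels.
At 38.5°: h = 1.000, k = 1.153; principal scales a = 1.153, b = 1.000.
sin(ω/2) = (a − b)/(a + b) = 0.1533/2.153 = 0.07119, so ω = 2 arcsin(0.07119) ≈ 8.2°.

8.2°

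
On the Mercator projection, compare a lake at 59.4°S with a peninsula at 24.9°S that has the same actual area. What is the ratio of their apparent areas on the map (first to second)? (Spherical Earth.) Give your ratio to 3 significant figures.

On Mercator, area is exaggerated by sec²φ = 1/cos²φ.
At 59.4°: sec²(59.4°) = 1/0.5090² = 3.859.
At 24.9°: sec²(24.9°) = 1/0.9070² = 1.215.
Ratio = 3.859/1.215 = cos²(24.9°)/cos²(59.4°) ≈ 3.18.

3.18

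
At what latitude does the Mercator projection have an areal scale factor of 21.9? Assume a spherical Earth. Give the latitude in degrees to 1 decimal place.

77.7°

Mercator areal scale is sec²φ.
sec²φ = 21.9  ⇒  cos²φ = 0.04566  ⇒  cos φ = 0.2137.
φ = arccos(0.2137) ≈ 77.7°.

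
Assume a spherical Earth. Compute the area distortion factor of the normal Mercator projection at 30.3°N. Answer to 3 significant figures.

Mercator is conformal, so the point scale is isotropic: h = k = sec φ = 1/cos φ.
Areal scale = k² = sec²φ = 1/cos²(30.3°) = 1/0.8634² = 1.341.

1.34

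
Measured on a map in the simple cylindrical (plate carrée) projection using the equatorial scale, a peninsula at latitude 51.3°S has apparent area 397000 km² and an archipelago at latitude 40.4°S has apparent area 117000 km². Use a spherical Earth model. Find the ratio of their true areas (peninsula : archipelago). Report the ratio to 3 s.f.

2.79

Plate carrée has h = 1 and k = sec φ, giving areal scale sec φ; true area = (apparent area) · cos φ.
True area of peninsula: 397000 × cos(51.3°) = 397000 × 0.6252 = 248200 km².
True area of archipelago: 117000 × cos(40.4°) = 117000 × 0.7615 = 89100 km².
Ratio = 248200 / 89100 ≈ 2.79.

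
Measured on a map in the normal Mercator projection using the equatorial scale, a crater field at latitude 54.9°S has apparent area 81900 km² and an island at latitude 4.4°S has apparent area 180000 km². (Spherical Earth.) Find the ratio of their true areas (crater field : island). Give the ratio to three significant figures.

0.151

Since Mercator area scale is 1/cos²φ, the true area equals the apparent area multiplied by cos²φ.
True area of crater field: 81900 × cos²(54.9°) = 81900 × 0.3306 = 27080 km².
True area of island: 180000 × cos²(4.4°) = 180000 × 0.9941 = 178900 km².
Ratio = 27080 / 178900 ≈ 0.151.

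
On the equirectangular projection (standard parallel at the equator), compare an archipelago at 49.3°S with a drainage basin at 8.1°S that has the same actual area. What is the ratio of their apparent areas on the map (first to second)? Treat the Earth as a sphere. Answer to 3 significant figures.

1.52

Plate carrée maps x = Rλ, y = Rφ. The meridian scale is h = 1 and the parallel scale is k = 1/cos φ = sec φ.
Areal scale at 49.3°: h·k = 1.000 × 1.534 = 1.534.
Areal scale at 8.1°: h·k = 1.000 × 1.010 = 1.010.
Ratio = 1.534/1.010 ≈ 1.52.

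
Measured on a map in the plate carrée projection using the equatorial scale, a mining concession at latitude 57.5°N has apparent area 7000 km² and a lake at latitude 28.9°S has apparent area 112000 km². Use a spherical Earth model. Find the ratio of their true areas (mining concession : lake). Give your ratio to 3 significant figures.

Plate carrée has h = 1 and k = sec φ, giving areal scale sec φ; true area = (apparent area) · cos φ.
True area of mining concession: 7000 × cos(57.5°) = 7000 × 0.5373 = 3761 km².
True area of lake: 112000 × cos(28.9°) = 112000 × 0.8755 = 98050 km².
Ratio = 3761 / 98050 ≈ 0.0384.

0.0384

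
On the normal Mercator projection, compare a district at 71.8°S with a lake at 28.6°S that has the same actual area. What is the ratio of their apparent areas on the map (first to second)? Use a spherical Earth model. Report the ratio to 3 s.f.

7.90

Mercator areal scale is sec²φ.
At 71.8°: sec²(71.8°) = 1/0.3123² = 10.25.
At 28.6°: sec²(28.6°) = 1/0.8780² = 1.297.
Ratio = 10.25/1.297 = cos²(28.6°)/cos²(71.8°) ≈ 7.90.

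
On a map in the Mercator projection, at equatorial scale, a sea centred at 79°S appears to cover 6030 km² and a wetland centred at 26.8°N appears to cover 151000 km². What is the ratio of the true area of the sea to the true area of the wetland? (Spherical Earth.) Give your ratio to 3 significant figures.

0.00182

Since Mercator area scale is 1/cos²φ, the true area equals the apparent area multiplied by cos²φ.
True area of sea: 6030 × cos²(79°) = 6030 × 0.03641 = 219.5 km².
True area of wetland: 151000 × cos²(26.8°) = 151000 × 0.7967 = 120300 km².
Ratio = 219.5 / 120300 ≈ 0.00182.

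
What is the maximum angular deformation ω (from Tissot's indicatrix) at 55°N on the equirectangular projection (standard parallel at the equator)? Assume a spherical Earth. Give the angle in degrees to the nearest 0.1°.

31.4°

For the equirectangular projection with φ₀ = 0 (plate carrée), h = 1 along meridians and k = sec φ along parallels.
At 55°: h = 1.000, k = 1.743; principal scales a = 1.743, b = 1.000.
sin(ω/2) = (a − b)/(a + b) = 0.7434/2.743 = 0.2710, so ω = 2 arcsin(0.2710) ≈ 31.4°.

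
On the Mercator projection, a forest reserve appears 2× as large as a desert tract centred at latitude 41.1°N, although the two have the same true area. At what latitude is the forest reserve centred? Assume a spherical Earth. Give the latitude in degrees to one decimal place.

57.8°

For equal true areas on Mercator, apparent areas scale as sec²φ, so the ratio is cos²φ₂ / cos²φ₁.
cos²φ₂ / cos²φ₁ = 2  ⇒  cos φ₁ = cos 41.1° / √2 = 0.7536/1.414 = 0.5328.
φ₁ = arccos(0.5328) ≈ 57.8°.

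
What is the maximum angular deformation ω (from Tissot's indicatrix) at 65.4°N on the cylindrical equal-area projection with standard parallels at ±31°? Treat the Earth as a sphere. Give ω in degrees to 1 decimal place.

76.4°

For cylindrical equal-area with standard parallel φ₀, h = cos φ / cos φ₀ and k = cos φ₀ / cos φ, so h·k = 1.
At 65.4°: h = 0.4856, k = 2.059; principal scales a = 2.059, b = 0.4856.
sin(ω/2) = (a − b)/(a + b) = 1.573/2.545 = 0.6183, so ω = 2 arcsin(0.6183) ≈ 76.4°.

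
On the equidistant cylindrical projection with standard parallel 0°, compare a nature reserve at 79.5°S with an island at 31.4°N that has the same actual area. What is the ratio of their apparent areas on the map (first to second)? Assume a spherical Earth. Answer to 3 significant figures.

For the equirectangular projection with φ₀ = 0 (plate carrée), h = 1 along meridians and k = sec φ along parallels.
Areal scale at 79.5°: h·k = 1.000 × 5.487 = 5.487.
Areal scale at 31.4°: h·k = 1.000 × 1.172 = 1.172.
Ratio = 5.487/1.172 ≈ 4.68.

4.68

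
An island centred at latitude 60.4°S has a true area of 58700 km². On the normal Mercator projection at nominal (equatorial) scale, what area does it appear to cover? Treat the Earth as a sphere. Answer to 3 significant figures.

241000 km²

The Mercator projection is conformal; its linear scale factor is the same in every direction and equals sec φ = 1/cos φ.
Areal scale = k² = sec²φ = 1/cos²(60.4°) = 1/0.4939² = 4.099.
Apparent area = 58700 × 4.099 ≈ 241000 km².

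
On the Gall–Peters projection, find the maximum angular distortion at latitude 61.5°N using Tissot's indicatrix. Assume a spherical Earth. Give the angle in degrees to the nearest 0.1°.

The Gall–Peters projection is cylindrical equal-area with φ₀ = 45°. A cylindrical equal-area projection with standard parallel φ₀ has meridian scale h = cos φ / cos φ₀ and parallel scale k = cos φ₀ / cos φ (so areas are preserved, h·k = 1).
At 61.5°: h = 0.6748, k = 1.482; principal scales a = 1.482, b = 0.6748.
sin(ω/2) = (a − b)/(a + b) = 0.8071/2.157 = 0.3742, so ω = 2 arcsin(0.3742) ≈ 44.0°.

44.0°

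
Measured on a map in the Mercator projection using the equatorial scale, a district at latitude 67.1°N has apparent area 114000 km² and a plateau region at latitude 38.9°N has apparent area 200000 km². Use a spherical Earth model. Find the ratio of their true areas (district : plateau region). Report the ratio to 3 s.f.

On Mercator the areal scale is sec²φ, so true area = apparent × cos²φ.
True area of district: 114000 × cos²(67.1°) = 114000 × 0.1514 = 17260 km².
True area of plateau region: 200000 × cos²(38.9°) = 200000 × 0.6057 = 121100 km².
Ratio = 17260 / 121100 ≈ 0.143.

0.143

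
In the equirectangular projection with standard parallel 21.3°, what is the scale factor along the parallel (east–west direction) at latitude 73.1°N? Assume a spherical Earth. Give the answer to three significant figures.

In the equirectangular projection with standard parallel φ₀ = 21.3° (x = Rλ cos φ₀, y = Rφ), meridians are true-scale (h = 1) and the parallel scale is k = cos φ₀ / cos φ.
k = cos 21.3° / cos 73.1° = 0.9317/0.2907 = 3.205.

3.20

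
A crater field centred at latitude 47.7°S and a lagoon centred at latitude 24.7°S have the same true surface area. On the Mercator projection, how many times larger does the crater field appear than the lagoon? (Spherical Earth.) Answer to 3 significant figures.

On Mercator, area is exaggerated by sec²φ = 1/cos²φ.
At 47.7°: sec²(47.7°) = 1/0.6730² = 2.208.
At 24.7°: sec²(24.7°) = 1/0.9085² = 1.212.
Ratio = 2.208/1.212 = cos²(24.7°)/cos²(47.7°) ≈ 1.82.

1.82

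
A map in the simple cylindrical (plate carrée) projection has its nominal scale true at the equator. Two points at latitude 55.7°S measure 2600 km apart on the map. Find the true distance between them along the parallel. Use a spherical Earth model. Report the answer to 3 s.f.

1470 km

In the plate carrée (x = Rλ, y = Rφ), meridians are true-scale (h = 1) and parallels are stretched by k = sec φ.
Along the parallel at 55.7°, map distances are exaggerated by k = sec 55.7° = 1.775.
True distance = 2600 / 1.775 = 2600 × cos 55.7° ≈ 1470 km.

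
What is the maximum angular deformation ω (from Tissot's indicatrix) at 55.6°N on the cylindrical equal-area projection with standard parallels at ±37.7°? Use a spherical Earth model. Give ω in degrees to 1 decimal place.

37.9°

For cylindrical equal-area with standard parallel φ₀, h = cos φ / cos φ₀ and k = cos φ₀ / cos φ, so h·k = 1.
At 55.6°: h = 0.7140, k = 1.400; principal scales a = 1.400, b = 0.7140.
sin(ω/2) = (a − b)/(a + b) = 0.6864/2.115 = 0.3246, so ω = 2 arcsin(0.3246) ≈ 37.9°.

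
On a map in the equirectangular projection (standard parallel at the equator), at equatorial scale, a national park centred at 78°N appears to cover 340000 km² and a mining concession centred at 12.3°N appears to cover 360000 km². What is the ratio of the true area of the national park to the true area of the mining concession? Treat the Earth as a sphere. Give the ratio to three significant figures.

Plate carrée has h = 1 and k = sec φ, giving areal scale sec φ; true area = (apparent area) · cos φ.
True area of national park: 340000 × cos(78°) = 340000 × 0.2079 = 70690 km².
True area of mining concession: 360000 × cos(12.3°) = 360000 × 0.9770 = 351700 km².
Ratio = 70690 / 351700 ≈ 0.201.

0.201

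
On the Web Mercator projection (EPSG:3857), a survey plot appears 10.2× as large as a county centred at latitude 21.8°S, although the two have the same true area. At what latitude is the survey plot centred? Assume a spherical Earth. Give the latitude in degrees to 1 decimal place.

73.1°

For equal true areas on Mercator, apparent areas scale as sec²φ, so the ratio is cos²φ₂ / cos²φ₁.
cos²φ₂ / cos²φ₁ = 10.2  ⇒  cos φ₁ = cos 21.8° / √10.2 = 0.9285/3.194 = 0.2907.
φ₁ = arccos(0.2907) ≈ 73.1°.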